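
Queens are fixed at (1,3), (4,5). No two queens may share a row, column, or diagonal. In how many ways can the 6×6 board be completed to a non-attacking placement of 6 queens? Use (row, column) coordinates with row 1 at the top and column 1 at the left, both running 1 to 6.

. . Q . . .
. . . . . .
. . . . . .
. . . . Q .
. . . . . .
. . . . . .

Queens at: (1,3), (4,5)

1

Branch on row 2: col 1 → 0; col 6 → 1.
Sum: 0 + 1 = 1.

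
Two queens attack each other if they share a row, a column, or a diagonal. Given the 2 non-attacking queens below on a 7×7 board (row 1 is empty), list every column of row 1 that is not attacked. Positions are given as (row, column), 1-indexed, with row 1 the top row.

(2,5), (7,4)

(2,5) attacks row 1 at column 5 and diagonals 4, 6.
(7,4) attacks row 1 at column 4.
Attacked columns: {4, 5, 6}. Safe: {1, 2, 3, 7}.

columns 1, 2, 3, 7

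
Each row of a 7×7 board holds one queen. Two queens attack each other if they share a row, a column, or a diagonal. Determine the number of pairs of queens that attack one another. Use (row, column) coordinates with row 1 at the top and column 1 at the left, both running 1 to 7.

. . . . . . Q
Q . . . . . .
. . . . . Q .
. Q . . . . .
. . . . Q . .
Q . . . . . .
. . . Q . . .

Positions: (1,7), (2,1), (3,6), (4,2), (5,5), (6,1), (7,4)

Same column: (2,1)–(6,1) (column 1).
Total attacking pairs: 1.

1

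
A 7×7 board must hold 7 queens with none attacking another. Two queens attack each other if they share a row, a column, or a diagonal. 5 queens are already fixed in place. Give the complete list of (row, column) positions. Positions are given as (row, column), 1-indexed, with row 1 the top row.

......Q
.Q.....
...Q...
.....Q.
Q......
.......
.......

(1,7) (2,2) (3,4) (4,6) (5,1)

(1,7) (2,2) (3,4) (4,6) (5,1) (6,3) (7,5)

Row 6: attacked by (1,7)→{2,7}; (2,2)→{2,6}; (3,4)→{1,4,7}; (4,6)→{4,6}; (5,1)→{1,2}. Safe: 3, 5. Place at column 3.
Row 7: attacked by (1,7)→{1,7}; (2,2)→{2,7}; (3,4)→{4}; (4,6)→{3,6}; (5,1)→{1,3}; (6,3)→{2,3,4}. Safe: 5. Place at column 5.
Columns [7, 2, 4, 6, 1, 3, 5], r−c [-6, 0, -1, -2, 4, 3, 2], r+c [8, 4, 7, 10, 6, 9, 12] are all distinct, so no two queens attack.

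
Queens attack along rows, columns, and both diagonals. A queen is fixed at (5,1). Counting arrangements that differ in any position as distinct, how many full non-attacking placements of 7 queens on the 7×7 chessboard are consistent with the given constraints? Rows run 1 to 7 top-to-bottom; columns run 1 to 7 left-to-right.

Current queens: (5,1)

6

Branch on row 1: col 2 → 2; col 3 → 1; col 4 → 0; col 6 → 2; col 7 → 1.
Sum: 2 + 1 + 0 + 2 + 1 = 6.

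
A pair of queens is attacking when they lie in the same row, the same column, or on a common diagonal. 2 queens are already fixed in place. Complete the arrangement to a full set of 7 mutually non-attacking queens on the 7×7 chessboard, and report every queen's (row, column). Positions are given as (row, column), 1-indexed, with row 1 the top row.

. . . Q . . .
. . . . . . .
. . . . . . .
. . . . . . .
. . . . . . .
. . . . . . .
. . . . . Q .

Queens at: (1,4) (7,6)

(1,4) (2,2) (3,7) (4,5) (5,3) (6,1) (7,6)

Row 2: attacked by (1,4)→{3,4,5}; (7,6)→{1,6}. Safe: 2, 7. Place at column 2.
Row 3: attacked by (1,4)→{2,4,6}; (2,2)→{1,2,3}; (7,6)→{2,6}. Safe: 5, 7. Place at column 7.
Row 4: attacked by (1,4)→{1,4,7}; (2,2)→{2,4}; (3,7)→{6,7}; (7,6)→{3,6}. Safe: 5. Place at column 5.
Row 5: attacked by (1,4)→{4}; (2,2)→{2,5}; (3,7)→{5,7}; (4,5)→{4,5,6}; (7,6)→{4,6}. Safe: 1, 3. Place at column 3.
Row 6: attacked by (1,4)→{4}; (2,2)→{2,6}; (3,7)→{4,7}; (4,5)→{3,5,7}; (5,3)→{2,3,4}; (7,6)→{5,6,7}. Safe: 1. Place at column 1.
Columns [4, 2, 7, 5, 3, 1, 6], r−c [-3, 0, -4, -1, 2, 5, 1], r+c [5, 4, 10, 9, 8, 7, 13] are all distinct, so no two queens attack.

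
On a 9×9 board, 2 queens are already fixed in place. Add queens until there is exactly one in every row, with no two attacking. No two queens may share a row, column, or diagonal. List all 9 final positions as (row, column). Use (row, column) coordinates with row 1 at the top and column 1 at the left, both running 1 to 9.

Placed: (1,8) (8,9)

Row 2: attacked by (1,8)→{7,8,9}; (8,9)→{3,9}. Safe: 1, 2, 4, 5, 6. Place at column 2.
Row 3: attacked by (1,8)→{6,8}; (2,2)→{1,2,3}; (8,9)→{4,9}. Safe: 5, 7. Place at column 5.
Row 4: attacked by (1,8)→{5,8}; (2,2)→{2,4}; (3,5)→{4,5,6}; (8,9)→{5,9}. Safe: 1, 3, 7. Place at column 7.
Row 5: attacked by (1,8)→{4,8}; (2,2)→{2,5}; (3,5)→{3,5,7}; (4,7)→{6,7,8}; (8,9)→{6,9}. Safe: 1. Place at column 1.
Row 6: attacked by (1,8)→{3,8}; (2,2)→{2,6}; (3,5)→{2,5,8}; (4,7)→{5,7,9}; (5,1)→{1,2}; (8,9)→{7,9}. Safe: 4. Place at column 4.
Row 7: attacked by (1,8)→{2,8}; (2,2)→{2,7}; (3,5)→{1,5,9}; (4,7)→{4,7}; (5,1)→{1,3}; (6,4)→{3,4,5}; (8,9)→{8,9}. Safe: 6. Place at column 6.
Row 9: attacked by (1,8)→{8}; (2,2)→{2,9}; (3,5)→{5}; (4,7)→{2,7}; (5,1)→{1,5}; (6,4)→{1,4,7}; (7,6)→{4,6,8}; (8,9)→{8,9}. Safe: 3. Place at column 3.
Columns [8, 2, 5, 7, 1, 4, 6, 9, 3], r−c [-7, 0, -2, -3, 4, 2, 1, -1, 6], r+c [9, 4, 8, 11, 6, 10, 13, 17, 12] are all distinct, so no two queens attack.

(1,8) (2,2) (3,5) (4,7) (5,1) (6,4) (7,6) (8,9) (9,3)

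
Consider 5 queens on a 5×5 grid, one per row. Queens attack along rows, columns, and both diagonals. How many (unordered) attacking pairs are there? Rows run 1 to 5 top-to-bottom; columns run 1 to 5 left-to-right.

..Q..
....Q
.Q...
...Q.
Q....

All columns are distinct and no two queens satisfy |Δrow| = |Δcol|, so no pair attacks.

0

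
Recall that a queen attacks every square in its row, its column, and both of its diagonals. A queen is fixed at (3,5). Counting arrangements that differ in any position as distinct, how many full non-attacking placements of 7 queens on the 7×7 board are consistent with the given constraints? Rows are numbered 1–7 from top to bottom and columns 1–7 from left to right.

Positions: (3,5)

6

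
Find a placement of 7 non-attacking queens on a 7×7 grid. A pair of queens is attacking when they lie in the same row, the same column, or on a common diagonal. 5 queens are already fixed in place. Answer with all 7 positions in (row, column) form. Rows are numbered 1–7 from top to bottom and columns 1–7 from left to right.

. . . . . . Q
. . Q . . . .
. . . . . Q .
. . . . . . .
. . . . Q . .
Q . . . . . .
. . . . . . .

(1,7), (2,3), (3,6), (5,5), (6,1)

(1,7) (2,3) (3,6) (4,2) (5,5) (6,1) (7,4)

Row 4: attacked by (1,7)→{4,7}; (2,3)→{1,3,5}; (3,6)→{5,6,7}; (5,5)→{4,5,6}; (6,1)→{1,3}. Safe: 2. Place at column 2.
Row 7: attacked by (1,7)→{1,7}; (2,3)→{3}; (3,6)→{2,6}; (4,2)→{2,5}; (5,5)→{3,5,7}; (6,1)→{1,2}. Safe: 4. Place at column 4.
Columns [7, 3, 6, 2, 5, 1, 4], r−c [-6, -1, -3, 2, 0, 5, 3], r+c [8, 5, 9, 6, 10, 7, 11] are all distinct, so no two queens attack.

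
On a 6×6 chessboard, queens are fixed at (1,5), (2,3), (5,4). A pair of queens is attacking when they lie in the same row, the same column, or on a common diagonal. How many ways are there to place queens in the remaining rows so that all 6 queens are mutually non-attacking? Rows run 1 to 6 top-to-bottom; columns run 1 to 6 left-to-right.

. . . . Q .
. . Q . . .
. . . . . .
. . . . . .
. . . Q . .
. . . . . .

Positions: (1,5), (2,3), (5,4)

Branch on row 3: col 1 → 1.
Sum: 1 = 1.

1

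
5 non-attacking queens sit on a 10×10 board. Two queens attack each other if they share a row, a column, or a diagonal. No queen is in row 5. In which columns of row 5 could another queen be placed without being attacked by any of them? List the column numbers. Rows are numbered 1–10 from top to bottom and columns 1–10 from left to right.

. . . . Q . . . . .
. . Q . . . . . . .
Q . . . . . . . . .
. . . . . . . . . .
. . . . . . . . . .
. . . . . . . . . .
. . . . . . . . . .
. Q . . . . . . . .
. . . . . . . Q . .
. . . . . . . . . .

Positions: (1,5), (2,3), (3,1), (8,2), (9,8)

(1,5) attacks row 5 at column 5 and diagonals 1, 9.
(2,3) attacks row 5 at column 3 and diagonals 6.
(3,1) attacks row 5 at column 1 and diagonals 3.
(8,2) attacks row 5 at column 2 and diagonals 5.
(9,8) attacks row 5 at column 8 and diagonals 4.
Attacked columns: {1, 2, 3, 4, 5, 6, 8, 9}. Safe: {7, 10}.

columns 7, 10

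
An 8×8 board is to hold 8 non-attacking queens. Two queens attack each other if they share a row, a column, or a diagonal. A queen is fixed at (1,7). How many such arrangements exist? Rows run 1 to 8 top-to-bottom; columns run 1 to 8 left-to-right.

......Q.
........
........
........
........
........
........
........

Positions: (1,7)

8

Branch on row 2: col 1 → 1; col 2 → 2; col 3 → 2; col 4 → 2; col 5 → 1.
Sum: 1 + 2 + 2 + 2 + 1 = 8.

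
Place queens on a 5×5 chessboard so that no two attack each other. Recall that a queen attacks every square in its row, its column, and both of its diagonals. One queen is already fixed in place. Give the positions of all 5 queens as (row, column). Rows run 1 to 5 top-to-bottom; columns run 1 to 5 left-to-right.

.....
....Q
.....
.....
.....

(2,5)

(1,3) (2,5) (3,2) (4,4) (5,1)

Row 1: attacked by (2,5)→{4,5}. Safe: 1, 2, 3. Place at column 3.
Row 3: attacked by (1,3)→{1,3,5}; (2,5)→{4,5}. Safe: 2. Place at column 2.
Row 4: attacked by (1,3)→{3}; (2,5)→{3,5}; (3,2)→{1,2,3}. Safe: 4. Place at column 4.
Row 5: attacked by (1,3)→{3}; (2,5)→{2,5}; (3,2)→{2,4}; (4,4)→{3,4,5}. Safe: 1. Place at column 1.
Columns [3, 5, 2, 4, 1], r−c [-2, -3, 1, 0, 4], r+c [4, 7, 5, 8, 6] are all distinct, so no two queens attack.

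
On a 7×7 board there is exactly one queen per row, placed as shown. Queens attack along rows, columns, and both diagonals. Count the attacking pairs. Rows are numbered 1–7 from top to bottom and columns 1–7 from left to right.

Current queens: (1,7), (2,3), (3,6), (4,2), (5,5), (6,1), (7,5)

2

Same column: (5,5)–(7,5) (column 5).
Same diagonal: (4,2)–(7,5) (|4−7| = |2−5| = 3).
Total attacking pairs: 2.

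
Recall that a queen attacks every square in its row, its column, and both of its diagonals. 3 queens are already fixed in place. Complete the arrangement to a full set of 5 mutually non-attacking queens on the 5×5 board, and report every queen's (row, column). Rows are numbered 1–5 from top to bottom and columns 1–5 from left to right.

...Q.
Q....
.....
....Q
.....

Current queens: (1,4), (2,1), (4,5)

(1,4) (2,1) (3,3) (4,5) (5,2)

Row 3: attacked by (1,4)→{2,4}; (2,1)→{1,2}; (4,5)→{4,5}. Safe: 3. Place at column 3.
Row 5: attacked by (1,4)→{4}; (2,1)→{1,4}; (3,3)→{1,3,5}; (4,5)→{4,5}. Safe: 2. Place at column 2.
Columns [4, 1, 3, 5, 2], r−c [-3, 1, 0, -1, 3], r+c [5, 3, 6, 9, 7] are all distinct, so no two queens attack.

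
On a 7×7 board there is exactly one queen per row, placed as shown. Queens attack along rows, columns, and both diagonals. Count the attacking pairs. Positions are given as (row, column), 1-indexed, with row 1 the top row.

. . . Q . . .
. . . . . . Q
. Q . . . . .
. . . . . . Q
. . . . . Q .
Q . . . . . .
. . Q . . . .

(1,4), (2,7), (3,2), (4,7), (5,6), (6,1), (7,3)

4

Same column: (2,7)–(4,7) (column 7).
Same diagonal: (1,4)–(3,2) (|1−3| = |4−2| = 2); (1,4)–(4,7) (|1−4| = |4−7| = 3); (4,7)–(5,6) (|4−5| = |7−6| = 1).
Total attacking pairs: 4.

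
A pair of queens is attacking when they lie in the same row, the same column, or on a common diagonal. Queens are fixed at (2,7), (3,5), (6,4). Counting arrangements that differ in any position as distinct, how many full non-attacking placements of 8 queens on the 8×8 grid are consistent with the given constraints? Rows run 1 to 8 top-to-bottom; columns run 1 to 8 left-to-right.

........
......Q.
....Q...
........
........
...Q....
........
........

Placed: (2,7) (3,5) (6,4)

2

Branch on row 1: col 1 → 1; col 2 → 1.
Sum: 1 + 1 = 2.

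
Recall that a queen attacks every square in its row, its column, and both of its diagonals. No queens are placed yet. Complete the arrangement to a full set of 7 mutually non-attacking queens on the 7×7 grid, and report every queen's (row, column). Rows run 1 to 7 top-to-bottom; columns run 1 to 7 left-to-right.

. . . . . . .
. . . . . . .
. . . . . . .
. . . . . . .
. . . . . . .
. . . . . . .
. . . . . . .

Row 1: Safe: 1, 2, 3, 4, 5, 6, 7. Place at column 4.
Row 2: attacked by (1,4)→{3,4,5}. Safe: 1, 2, 6, 7. Place at column 7.
Row 3: attacked by (1,4)→{2,4,6}; (2,7)→{6,7}. Safe: 1, 3, 5. Place at column 5.
Row 4: attacked by (1,4)→{1,4,7}; (2,7)→{5,7}; (3,5)→{4,5,6}. Safe: 2, 3. Place at column 2.
Row 5: attacked by (1,4)→{4}; (2,7)→{4,7}; (3,5)→{3,5,7}; (4,2)→{1,2,3}. Safe: 6. Place at column 6.
Row 6: attacked by (1,4)→{4}; (2,7)→{3,7}; (3,5)→{2,5}; (4,2)→{2,4}; (5,6)→{5,6,7}. Safe: 1. Place at column 1.
Row 7: attacked by (1,4)→{4}; (2,7)→{2,7}; (3,5)→{1,5}; (4,2)→{2,5}; (5,6)→{4,6}; (6,1)→{1,2}. Safe: 3. Place at column 3.
Columns [4, 7, 5, 2, 6, 1, 3], r−c [-3, -5, -2, 2, -1, 5, 4], r+c [5, 9, 8, 6, 11, 7, 10] are all distinct, so no two queens attack.

(1,4) (2,7) (3,5) (4,2) (5,6) (6,1) (7,3)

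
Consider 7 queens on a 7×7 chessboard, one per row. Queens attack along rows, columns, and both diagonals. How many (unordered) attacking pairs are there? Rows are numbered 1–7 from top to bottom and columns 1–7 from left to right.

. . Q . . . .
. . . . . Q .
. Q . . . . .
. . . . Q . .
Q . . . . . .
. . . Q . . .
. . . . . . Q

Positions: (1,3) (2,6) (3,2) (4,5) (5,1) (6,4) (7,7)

0

All columns are distinct and no two queens satisfy |Δrow| = |Δcol|, so no pair attacks.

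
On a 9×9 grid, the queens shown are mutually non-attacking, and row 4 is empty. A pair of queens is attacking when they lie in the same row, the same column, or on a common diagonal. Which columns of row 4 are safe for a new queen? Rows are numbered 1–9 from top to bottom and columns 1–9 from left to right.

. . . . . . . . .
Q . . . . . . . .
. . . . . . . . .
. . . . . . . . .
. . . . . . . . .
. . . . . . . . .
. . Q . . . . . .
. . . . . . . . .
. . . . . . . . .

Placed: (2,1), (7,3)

columns 2, 4, 5, 7, 8, 9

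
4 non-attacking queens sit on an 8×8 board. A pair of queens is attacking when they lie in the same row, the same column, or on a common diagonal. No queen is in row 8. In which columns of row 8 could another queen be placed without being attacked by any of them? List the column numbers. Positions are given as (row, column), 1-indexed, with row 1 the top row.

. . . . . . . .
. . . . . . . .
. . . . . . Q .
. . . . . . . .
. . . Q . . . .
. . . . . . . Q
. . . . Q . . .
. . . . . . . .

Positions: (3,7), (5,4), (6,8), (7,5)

(3,7) attacks row 8 at column 7 and diagonals 2.
(5,4) attacks row 8 at column 4 and diagonals 1, 7.
(6,8) attacks row 8 at column 8 and diagonals 6.
(7,5) attacks row 8 at column 5 and diagonals 4, 6.
Attacked columns: {1, 2, 4, 5, 6, 7, 8}. Safe: {3}.

columns 3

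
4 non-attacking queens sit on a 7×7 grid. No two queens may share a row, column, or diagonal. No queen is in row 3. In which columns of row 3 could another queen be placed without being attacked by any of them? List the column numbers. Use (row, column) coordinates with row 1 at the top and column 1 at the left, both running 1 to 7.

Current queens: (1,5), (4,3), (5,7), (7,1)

(1,5) attacks row 3 at column 5 and diagonals 3, 7.
(4,3) attacks row 3 at column 3 and diagonals 2, 4.
(5,7) attacks row 3 at column 7 and diagonals 5.
(7,1) attacks row 3 at column 1 and diagonals 5.
Attacked columns: {1, 2, 3, 4, 5, 7}. Safe: {6}.

columns 6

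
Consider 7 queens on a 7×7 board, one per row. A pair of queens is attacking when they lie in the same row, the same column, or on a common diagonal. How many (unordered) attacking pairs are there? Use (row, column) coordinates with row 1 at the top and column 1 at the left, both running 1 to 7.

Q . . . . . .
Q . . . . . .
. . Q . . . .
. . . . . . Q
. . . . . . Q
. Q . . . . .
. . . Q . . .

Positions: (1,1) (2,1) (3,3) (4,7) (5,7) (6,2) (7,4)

Same column: (1,1)–(2,1) (column 1); (4,7)–(5,7) (column 7).
Same diagonal: (1,1)–(3,3) (|1−3| = |1−3| = 2); (4,7)–(7,4) (|4−7| = |7−4| = 3).
Total attacking pairs: 4.

4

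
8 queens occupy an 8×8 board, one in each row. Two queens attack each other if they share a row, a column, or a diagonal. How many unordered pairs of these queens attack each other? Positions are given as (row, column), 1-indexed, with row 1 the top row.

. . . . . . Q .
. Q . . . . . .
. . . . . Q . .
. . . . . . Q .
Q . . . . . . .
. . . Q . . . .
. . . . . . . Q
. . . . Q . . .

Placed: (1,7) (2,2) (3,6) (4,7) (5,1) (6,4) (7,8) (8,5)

Same column: (1,7)–(4,7) (column 7).
Same diagonal: (3,6)–(4,7) (|3−4| = |6−7| = 1).
Total attacking pairs: 2.

2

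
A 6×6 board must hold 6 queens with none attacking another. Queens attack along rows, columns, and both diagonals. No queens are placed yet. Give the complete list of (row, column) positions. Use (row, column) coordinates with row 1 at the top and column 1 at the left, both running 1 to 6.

Row 1: Safe: 1, 2, 3, 4, 5, 6. Place at column 3.
Row 2: attacked by (1,3)→{2,3,4}. Safe: 1, 5, 6. Place at column 6.
Row 3: attacked by (1,3)→{1,3,5}; (2,6)→{5,6}. Safe: 2, 4. Place at column 2.
Row 4: attacked by (1,3)→{3,6}; (2,6)→{4,6}; (3,2)→{1,2,3}. Safe: 5. Place at column 5.
Row 5: attacked by (1,3)→{3}; (2,6)→{3,6}; (3,2)→{2,4}; (4,5)→{4,5,6}. Safe: 1. Place at column 1.
Row 6: attacked by (1,3)→{3}; (2,6)→{2,6}; (3,2)→{2,5}; (4,5)→{3,5}; (5,1)→{1,2}. Safe: 4. Place at column 4.
Columns [3, 6, 2, 5, 1, 4], r−c [-2, -4, 1, -1, 4, 2], r+c [4, 8, 5, 9, 6, 10] are all distinct, so no two queens attack.

(1,3) (2,6) (3,2) (4,5) (5,1) (6,4)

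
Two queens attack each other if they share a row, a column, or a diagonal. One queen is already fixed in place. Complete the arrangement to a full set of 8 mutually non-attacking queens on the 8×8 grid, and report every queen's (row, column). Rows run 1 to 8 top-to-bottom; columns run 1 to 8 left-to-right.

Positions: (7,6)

(1,5) (2,3) (3,8) (4,4) (5,7) (6,1) (7,6) (8,2)

Row 1: attacked by (7,6)→{6}. Safe: 1, 2, 3, 4, 5, 7, 8. Place at column 5.
Row 2: attacked by (1,5)→{4,5,6}; (7,6)→{1,6}. Safe: 2, 3, 7, 8. Place at column 3.
Row 3: attacked by (1,5)→{3,5,7}; (2,3)→{2,3,4}; (7,6)→{2,6}. Safe: 1, 8. Place at column 8.
Row 4: attacked by (1,5)→{2,5,8}; (2,3)→{1,3,5}; (3,8)→{7,8}; (7,6)→{3,6}. Safe: 4. Place at column 4.
Row 5: attacked by (1,5)→{1,5}; (2,3)→{3,6}; (3,8)→{6,8}; (4,4)→{3,4,5}; (7,6)→{4,6,8}. Safe: 2, 7. Place at column 7.
Row 6: attacked by (1,5)→{5}; (2,3)→{3,7}; (3,8)→{5,8}; (4,4)→{2,4,6}; (5,7)→{6,7,8}; (7,6)→{5,6,7}. Safe: 1. Place at column 1.
Row 8: attacked by (1,5)→{5}; (2,3)→{3}; (3,8)→{3,8}; (4,4)→{4,8}; (5,7)→{4,7}; (6,1)→{1,3}; (7,6)→{5,6,7}. Safe: 2. Place at column 2.
Columns [5, 3, 8, 4, 7, 1, 6, 2], r−c [-4, -1, -5, 0, -2, 5, 1, 6], r+c [6, 5, 11, 8, 12, 7, 13, 10] are all distinct, so no two queens attack.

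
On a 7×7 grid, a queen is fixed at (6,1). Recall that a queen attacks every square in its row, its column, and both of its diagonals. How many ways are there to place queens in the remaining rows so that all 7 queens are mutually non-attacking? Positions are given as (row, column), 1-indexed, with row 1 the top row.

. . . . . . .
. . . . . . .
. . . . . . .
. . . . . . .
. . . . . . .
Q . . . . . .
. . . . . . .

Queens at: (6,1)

Branch on row 1: col 2 → 1; col 3 → 1; col 4 → 2; col 5 → 2; col 7 → 1.
Sum: 1 + 1 + 2 + 2 + 1 = 7.

7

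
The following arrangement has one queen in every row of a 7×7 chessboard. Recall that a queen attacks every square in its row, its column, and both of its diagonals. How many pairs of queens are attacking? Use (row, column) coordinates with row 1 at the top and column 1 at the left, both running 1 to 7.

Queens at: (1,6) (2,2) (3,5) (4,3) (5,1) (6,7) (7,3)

Same column: (4,3)–(7,3) (column 3).
Same diagonal: (1,6)–(4,3) (|1−4| = |6−3| = 3); (5,1)–(7,3) (|5−7| = |1−3| = 2).
Total attacking pairs: 3.

3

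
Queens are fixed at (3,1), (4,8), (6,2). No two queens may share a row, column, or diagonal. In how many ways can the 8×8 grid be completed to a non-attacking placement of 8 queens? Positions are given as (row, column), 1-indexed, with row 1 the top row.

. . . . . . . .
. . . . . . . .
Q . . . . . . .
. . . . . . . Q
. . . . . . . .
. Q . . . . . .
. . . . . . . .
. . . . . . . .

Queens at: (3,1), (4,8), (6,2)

Branch on row 1: col 4 → 1; col 6 → 2.
Sum: 1 + 2 = 3.

3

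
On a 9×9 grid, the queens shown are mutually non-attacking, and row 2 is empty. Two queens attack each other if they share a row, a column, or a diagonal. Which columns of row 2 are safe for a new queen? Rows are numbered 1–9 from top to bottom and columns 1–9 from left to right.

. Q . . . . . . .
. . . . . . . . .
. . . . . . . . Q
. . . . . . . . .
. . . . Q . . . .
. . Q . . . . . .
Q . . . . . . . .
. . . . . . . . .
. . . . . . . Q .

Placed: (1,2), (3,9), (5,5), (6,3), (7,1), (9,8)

(1,2) attacks row 2 at column 2 and diagonals 1, 3.
(3,9) attacks row 2 at column 9 and diagonals 8.
(5,5) attacks row 2 at column 5 and diagonals 2, 8.
(6,3) attacks row 2 at column 3 and diagonals 7.
(7,1) attacks row 2 at column 1 and diagonals 6.
(9,8) attacks row 2 at column 8 and diagonals 1.
Attacked columns: {1, 2, 3, 5, 6, 7, 8, 9}. Safe: {4}.

columns 4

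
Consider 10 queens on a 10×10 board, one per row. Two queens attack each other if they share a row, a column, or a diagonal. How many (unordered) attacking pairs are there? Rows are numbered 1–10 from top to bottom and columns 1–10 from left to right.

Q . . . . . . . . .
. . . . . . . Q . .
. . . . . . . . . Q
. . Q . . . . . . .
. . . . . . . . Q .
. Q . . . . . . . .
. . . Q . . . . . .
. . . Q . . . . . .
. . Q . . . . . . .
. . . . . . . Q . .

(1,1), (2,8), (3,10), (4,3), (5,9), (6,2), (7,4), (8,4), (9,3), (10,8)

Same column: (2,8)–(10,8) (column 8); (4,3)–(9,3) (column 3); (7,4)–(8,4) (column 4).
Same diagonal: (6,2)–(8,4) (|6−8| = |2−4| = 2); (8,4)–(9,3) (|8−9| = |4−3| = 1).
Total attacking pairs: 5.

5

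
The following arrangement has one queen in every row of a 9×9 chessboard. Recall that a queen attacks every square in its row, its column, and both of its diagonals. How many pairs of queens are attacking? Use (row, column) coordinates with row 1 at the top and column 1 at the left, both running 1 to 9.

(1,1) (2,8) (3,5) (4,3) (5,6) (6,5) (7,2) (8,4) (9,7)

Same column: (3,5)–(6,5) (column 5).
Same diagonal: (4,3)–(6,5) (|4−6| = |3−5| = 2); (5,6)–(6,5) (|5−6| = |6−5| = 1).
Total attacking pairs: 3.

3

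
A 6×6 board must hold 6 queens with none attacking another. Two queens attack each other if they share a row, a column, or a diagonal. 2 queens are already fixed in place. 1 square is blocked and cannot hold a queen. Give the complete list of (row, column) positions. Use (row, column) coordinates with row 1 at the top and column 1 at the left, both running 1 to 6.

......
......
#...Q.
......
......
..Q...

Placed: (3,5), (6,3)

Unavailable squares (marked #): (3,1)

(1,4) (2,1) (3,5) (4,2) (5,6) (6,3)

Row 1: attacked by (3,5)→{3,5}; (6,3)→{3}. Safe: 1, 2, 4, 6. Place at column 4.
Row 2: attacked by (1,4)→{3,4,5}; (3,5)→{4,5,6}; (6,3)→{3}. Safe: 1, 2. Place at column 1.
Row 4: attacked by (1,4)→{1,4}; (2,1)→{1,3}; (3,5)→{4,5,6}; (6,3)→{1,3,5}. Safe: 2. Place at column 2.
Row 5: attacked by (1,4)→{4}; (2,1)→{1,4}; (3,5)→{3,5}; (4,2)→{1,2,3}; (6,3)→{2,3,4}. Safe: 6. Place at column 6.
Columns [4, 1, 5, 2, 6, 3], r−c [-3, 1, -2, 2, -1, 3], r+c [5, 3, 8, 6, 11, 9] are all distinct, so no two queens attack.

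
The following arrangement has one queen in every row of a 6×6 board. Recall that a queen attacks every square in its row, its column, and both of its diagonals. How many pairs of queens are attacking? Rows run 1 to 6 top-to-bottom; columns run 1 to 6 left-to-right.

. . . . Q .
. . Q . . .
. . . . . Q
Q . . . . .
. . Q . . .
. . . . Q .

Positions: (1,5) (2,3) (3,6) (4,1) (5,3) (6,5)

Same column: (1,5)–(6,5) (column 5); (2,3)–(5,3) (column 3).
Same diagonal: (2,3)–(4,1) (|2−4| = |3−1| = 2).
Total attacking pairs: 3.

3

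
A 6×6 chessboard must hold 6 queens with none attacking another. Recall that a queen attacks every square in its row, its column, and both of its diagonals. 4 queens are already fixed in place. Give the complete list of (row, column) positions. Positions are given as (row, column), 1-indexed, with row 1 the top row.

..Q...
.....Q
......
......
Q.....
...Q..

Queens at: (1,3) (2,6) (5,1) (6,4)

Row 3: attacked by (1,3)→{1,3,5}; (2,6)→{5,6}; (5,1)→{1,3}; (6,4)→{1,4}. Safe: 2. Place at column 2.
Row 4: attacked by (1,3)→{3,6}; (2,6)→{4,6}; (3,2)→{1,2,3}; (5,1)→{1,2}; (6,4)→{2,4,6}. Safe: 5. Place at column 5.
Columns [3, 6, 2, 5, 1, 4], r−c [-2, -4, 1, -1, 4, 2], r+c [4, 8, 5, 9, 6, 10] are all distinct, so no two queens attack.

(1,3) (2,6) (3,2) (4,5) (5,1) (6,4)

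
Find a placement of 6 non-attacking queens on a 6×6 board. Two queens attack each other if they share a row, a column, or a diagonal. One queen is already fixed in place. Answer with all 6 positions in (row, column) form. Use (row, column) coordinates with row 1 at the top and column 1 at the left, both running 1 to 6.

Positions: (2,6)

(1,3) (2,6) (3,2) (4,5) (5,1) (6,4)

Row 1: attacked by (2,6)→{5,6}. Safe: 1, 2, 3, 4. Place at column 3.
Row 3: attacked by (1,3)→{1,3,5}; (2,6)→{5,6}. Safe: 2, 4. Place at column 2.
Row 4: attacked by (1,3)→{3,6}; (2,6)→{4,6}; (3,2)→{1,2,3}. Safe: 5. Place at column 5.
Row 5: attacked by (1,3)→{3}; (2,6)→{3,6}; (3,2)→{2,4}; (4,5)→{4,5,6}. Safe: 1. Place at column 1.
Row 6: attacked by (1,3)→{3}; (2,6)→{2,6}; (3,2)→{2,5}; (4,5)→{3,5}; (5,1)→{1,2}. Safe: 4. Place at column 4.
Columns [3, 6, 2, 5, 1, 4], r−c [-2, -4, 1, -1, 4, 2], r+c [4, 8, 5, 9, 6, 10] are all distinct, so no two queens attack.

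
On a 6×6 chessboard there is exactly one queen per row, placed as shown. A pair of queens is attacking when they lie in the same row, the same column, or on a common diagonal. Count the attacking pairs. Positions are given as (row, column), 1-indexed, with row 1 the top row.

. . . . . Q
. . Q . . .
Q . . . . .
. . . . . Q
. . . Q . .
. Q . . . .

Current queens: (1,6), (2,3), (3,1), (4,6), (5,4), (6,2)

Same column: (1,6)–(4,6) (column 6).
Total attacking pairs: 1.

1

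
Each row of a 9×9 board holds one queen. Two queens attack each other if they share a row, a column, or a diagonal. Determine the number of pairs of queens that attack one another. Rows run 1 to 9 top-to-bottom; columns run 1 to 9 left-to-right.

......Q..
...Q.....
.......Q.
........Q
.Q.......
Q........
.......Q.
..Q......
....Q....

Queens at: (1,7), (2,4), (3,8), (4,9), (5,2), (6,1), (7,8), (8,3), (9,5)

Same column: (3,8)–(7,8) (column 8).
Same diagonal: (3,8)–(4,9) (|3−4| = |8−9| = 1); (3,8)–(8,3) (|3−8| = |8−3| = 5); (5,2)–(6,1) (|5−6| = |2−1| = 1); (6,1)–(8,3) (|6−8| = |1−3| = 2).
Total attacking pairs: 5.

5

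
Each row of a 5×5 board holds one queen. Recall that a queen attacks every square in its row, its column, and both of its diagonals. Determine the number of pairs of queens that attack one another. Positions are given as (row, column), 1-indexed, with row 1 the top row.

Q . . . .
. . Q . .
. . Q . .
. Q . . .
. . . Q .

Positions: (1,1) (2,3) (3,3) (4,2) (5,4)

3

Same column: (2,3)–(3,3) (column 3).
Same diagonal: (1,1)–(3,3) (|1−3| = |1−3| = 2); (3,3)–(4,2) (|3−4| = |3−2| = 1).
Total attacking pairs: 3.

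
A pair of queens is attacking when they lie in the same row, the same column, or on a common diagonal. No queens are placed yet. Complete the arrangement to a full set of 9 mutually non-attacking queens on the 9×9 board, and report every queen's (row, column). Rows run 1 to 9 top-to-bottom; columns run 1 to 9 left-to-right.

Row 1: Safe: 1, 2, 3, 4, 5, 6, 7, 8, 9. Place at column 3.
Row 2: attacked by (1,3)→{2,3,4}. Safe: 1, 5, 6, 7, 8, 9. Place at column 9.
Row 3: attacked by (1,3)→{1,3,5}; (2,9)→{8,9}. Safe: 2, 4, 6, 7. Place at column 2.
Row 4: attacked by (1,3)→{3,6}; (2,9)→{7,9}; (3,2)→{1,2,3}. Safe: 4, 5, 8. Place at column 5.
Row 5: attacked by (1,3)→{3,7}; (2,9)→{6,9}; (3,2)→{2,4}; (4,5)→{4,5,6}. Safe: 1, 8. Place at column 8.
Row 6: attacked by (1,3)→{3,8}; (2,9)→{5,9}; (3,2)→{2,5}; (4,5)→{3,5,7}; (5,8)→{7,8,9}. Safe: 1, 4, 6. Place at column 1.
Row 7: attacked by (1,3)→{3,9}; (2,9)→{4,9}; (3,2)→{2,6}; (4,5)→{2,5,8}; (5,8)→{6,8}; (6,1)→{1,2}. Safe: 7. Place at column 7.
Row 8: attacked by (1,3)→{3}; (2,9)→{3,9}; (3,2)→{2,7}; (4,5)→{1,5,9}; (5,8)→{5,8}; (6,1)→{1,3}; (7,7)→{6,7,8}. Safe: 4. Place at column 4.
Row 9: attacked by (1,3)→{3}; (2,9)→{2,9}; (3,2)→{2,8}; (4,5)→{5}; (5,8)→{4,8}; (6,1)→{1,4}; (7,7)→{5,7,9}; (8,4)→{3,4,5}. Safe: 6. Place at column 6.
Columns [3, 9, 2, 5, 8, 1, 7, 4, 6], r−c [-2, -7, 1, -1, -3, 5, 0, 4, 3], r+c [4, 11, 5, 9, 13, 7, 14, 12, 15] are all distinct, so no two queens attack.

(1,3) (2,9) (3,2) (4,5) (5,8) (6,1) (7,7) (8,4) (9,6)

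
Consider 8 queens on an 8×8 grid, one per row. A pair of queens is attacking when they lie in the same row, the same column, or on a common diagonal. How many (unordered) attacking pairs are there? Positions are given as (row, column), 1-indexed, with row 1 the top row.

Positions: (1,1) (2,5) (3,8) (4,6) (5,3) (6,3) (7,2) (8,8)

4

Same column: (3,8)–(8,8) (column 8); (5,3)–(6,3) (column 3).
Same diagonal: (1,1)–(8,8) (|1−8| = |1−8| = 7); (6,3)–(7,2) (|6−7| = |3−2| = 1).
Total attacking pairs: 4.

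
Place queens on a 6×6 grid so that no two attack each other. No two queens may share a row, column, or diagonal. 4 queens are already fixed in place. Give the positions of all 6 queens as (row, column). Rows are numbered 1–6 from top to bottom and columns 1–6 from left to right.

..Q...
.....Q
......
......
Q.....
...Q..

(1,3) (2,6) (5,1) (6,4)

(1,3) (2,6) (3,2) (4,5) (5,1) (6,4)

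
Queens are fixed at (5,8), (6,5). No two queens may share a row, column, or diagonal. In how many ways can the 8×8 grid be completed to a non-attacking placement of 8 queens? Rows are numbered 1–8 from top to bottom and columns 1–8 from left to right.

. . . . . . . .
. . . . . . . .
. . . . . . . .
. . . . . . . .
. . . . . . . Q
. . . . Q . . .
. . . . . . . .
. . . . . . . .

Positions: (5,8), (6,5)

6

Branch on row 1: col 1 → 0; col 2 → 1; col 3 → 2; col 6 → 1; col 7 → 2.
Sum: 0 + 1 + 2 + 1 + 2 = 6.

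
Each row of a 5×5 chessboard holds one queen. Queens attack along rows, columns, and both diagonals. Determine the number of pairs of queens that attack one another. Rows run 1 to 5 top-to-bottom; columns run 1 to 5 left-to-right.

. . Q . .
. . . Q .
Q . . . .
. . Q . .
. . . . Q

Same column: (1,3)–(4,3) (column 3).
Same diagonal: (1,3)–(2,4) (|1−2| = |3−4| = 1); (1,3)–(3,1) (|1−3| = |3−1| = 2).
Total attacking pairs: 3.

3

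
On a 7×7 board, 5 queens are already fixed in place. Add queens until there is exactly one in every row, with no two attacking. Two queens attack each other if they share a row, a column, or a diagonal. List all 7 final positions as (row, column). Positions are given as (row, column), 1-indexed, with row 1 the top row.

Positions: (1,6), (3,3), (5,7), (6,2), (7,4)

(1,6) (2,1) (3,3) (4,5) (5,7) (6,2) (7,4)

Row 2: attacked by (1,6)→{5,6,7}; (3,3)→{2,3,4}; (5,7)→{4,7}; (6,2)→{2,6}; (7,4)→{4}. Safe: 1. Place at column 1.
Row 4: attacked by (1,6)→{3,6}; (2,1)→{1,3}; (3,3)→{2,3,4}; (5,7)→{6,7}; (6,2)→{2,4}; (7,4)→{1,4,7}. Safe: 5. Place at column 5.
Columns [6, 1, 3, 5, 7, 2, 4], r−c [-5, 1, 0, -1, -2, 4, 3], r+c [7, 3, 6, 9, 12, 8, 11] are all distinct, so no two queens attack.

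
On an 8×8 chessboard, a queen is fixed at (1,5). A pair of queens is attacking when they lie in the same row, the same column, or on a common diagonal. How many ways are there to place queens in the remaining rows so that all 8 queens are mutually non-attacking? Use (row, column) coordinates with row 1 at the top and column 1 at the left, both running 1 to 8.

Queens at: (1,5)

Branch on row 2: col 1 → 3; col 2 → 4; col 3 → 3; col 7 → 6; col 8 → 2.
Sum: 3 + 4 + 3 + 6 + 2 = 18.

18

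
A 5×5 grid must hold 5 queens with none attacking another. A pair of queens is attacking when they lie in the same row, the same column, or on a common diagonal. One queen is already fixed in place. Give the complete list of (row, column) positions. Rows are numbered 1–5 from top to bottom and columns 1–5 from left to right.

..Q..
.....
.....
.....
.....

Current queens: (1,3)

(1,3) (2,1) (3,4) (4,2) (5,5)

Row 2: attacked by (1,3)→{2,3,4}. Safe: 1, 5. Place at column 1.
Row 3: attacked by (1,3)→{1,3,5}; (2,1)→{1,2}. Safe: 4. Place at column 4.
Row 4: attacked by (1,3)→{3}; (2,1)→{1,3}; (3,4)→{3,4,5}. Safe: 2. Place at column 2.
Row 5: attacked by (1,3)→{3}; (2,1)→{1,4}; (3,4)→{2,4}; (4,2)→{1,2,3}. Safe: 5. Place at column 5.
Columns [3, 1, 4, 2, 5], r−c [-2, 1, -1, 2, 0], r+c [4, 3, 7, 6, 10] are all distinct, so no two queens attack.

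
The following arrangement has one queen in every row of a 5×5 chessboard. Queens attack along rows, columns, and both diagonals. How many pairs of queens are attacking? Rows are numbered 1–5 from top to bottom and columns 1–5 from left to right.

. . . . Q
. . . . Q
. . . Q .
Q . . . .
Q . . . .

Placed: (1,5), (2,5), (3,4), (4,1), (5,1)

Same column: (1,5)–(2,5) (column 5); (4,1)–(5,1) (column 1).
Same diagonal: (1,5)–(5,1) (|1−5| = |5−1| = 4); (2,5)–(3,4) (|2−3| = |5−4| = 1).
Total attacking pairs: 4.

4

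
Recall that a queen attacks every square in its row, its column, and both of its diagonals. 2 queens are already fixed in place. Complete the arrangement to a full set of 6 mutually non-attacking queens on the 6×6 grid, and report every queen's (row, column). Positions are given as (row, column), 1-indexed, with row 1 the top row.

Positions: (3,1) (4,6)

Row 1: attacked by (3,1)→{1,3}; (4,6)→{3,6}. Safe: 2, 4, 5. Place at column 5.
Row 2: attacked by (1,5)→{4,5,6}; (3,1)→{1,2}; (4,6)→{4,6}. Safe: 3. Place at column 3.
Row 5: attacked by (1,5)→{1,5}; (2,3)→{3,6}; (3,1)→{1,3}; (4,6)→{5,6}. Safe: 2, 4. Place at column 4.
Row 6: attacked by (1,5)→{5}; (2,3)→{3}; (3,1)→{1,4}; (4,6)→{4,6}; (5,4)→{3,4,5}. Safe: 2. Place at column 2.
Columns [5, 3, 1, 6, 4, 2], r−c [-4, -1, 2, -2, 1, 4], r+c [6, 5, 4, 10, 9, 8] are all distinct, so no two queens attack.

(1,5) (2,3) (3,1) (4,6) (5,4) (6,2)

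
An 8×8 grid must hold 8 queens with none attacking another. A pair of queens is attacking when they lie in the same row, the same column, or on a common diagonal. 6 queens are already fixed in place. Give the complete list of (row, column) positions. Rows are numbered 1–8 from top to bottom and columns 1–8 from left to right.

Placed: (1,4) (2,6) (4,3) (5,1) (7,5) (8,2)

(1,4) (2,6) (3,8) (4,3) (5,1) (6,7) (7,5) (8,2)

Row 3: attacked by (1,4)→{2,4,6}; (2,6)→{5,6,7}; (4,3)→{2,3,4}; (5,1)→{1,3}; (7,5)→{1,5}; (8,2)→{2,7}. Safe: 8. Place at column 8.
Row 6: attacked by (1,4)→{4}; (2,6)→{2,6}; (3,8)→{5,8}; (4,3)→{1,3,5}; (5,1)→{1,2}; (7,5)→{4,5,6}; (8,2)→{2,4}. Safe: 7. Place at column 7.
Columns [4, 6, 8, 3, 1, 7, 5, 2], r−c [-3, -4, -5, 1, 4, -1, 2, 6], r+c [5, 8, 11, 7, 6, 13, 12, 10] are all distinct, so no two queens attack.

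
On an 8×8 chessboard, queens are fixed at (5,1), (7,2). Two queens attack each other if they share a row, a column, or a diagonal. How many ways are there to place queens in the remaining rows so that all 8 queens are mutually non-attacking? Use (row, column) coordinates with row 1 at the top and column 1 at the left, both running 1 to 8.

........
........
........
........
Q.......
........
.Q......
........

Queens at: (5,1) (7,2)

6

Branch on row 1: col 3 → 2; col 4 → 1; col 6 → 3; col 7 → 0.
Sum: 2 + 1 + 3 + 0 = 6.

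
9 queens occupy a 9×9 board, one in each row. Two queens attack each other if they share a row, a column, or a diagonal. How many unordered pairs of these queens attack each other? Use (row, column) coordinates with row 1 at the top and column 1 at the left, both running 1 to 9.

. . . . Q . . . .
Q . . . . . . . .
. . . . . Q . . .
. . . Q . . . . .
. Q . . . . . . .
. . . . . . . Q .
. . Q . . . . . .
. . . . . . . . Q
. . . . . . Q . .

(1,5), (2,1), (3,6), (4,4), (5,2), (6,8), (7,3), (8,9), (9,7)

All columns are distinct and no two queens satisfy |Δrow| = |Δcol|, so no pair attacks.

0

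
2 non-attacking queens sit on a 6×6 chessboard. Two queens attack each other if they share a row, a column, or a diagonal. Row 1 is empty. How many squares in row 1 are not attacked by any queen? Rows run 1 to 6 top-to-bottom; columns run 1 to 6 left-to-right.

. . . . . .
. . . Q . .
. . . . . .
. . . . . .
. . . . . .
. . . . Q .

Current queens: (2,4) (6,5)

(2,4) attacks row 1 at column 4 and diagonals 3, 5.
(6,5) attacks row 1 at column 5.
Attacked columns: {3, 4, 5}. Safe: {1, 2, 6}.

3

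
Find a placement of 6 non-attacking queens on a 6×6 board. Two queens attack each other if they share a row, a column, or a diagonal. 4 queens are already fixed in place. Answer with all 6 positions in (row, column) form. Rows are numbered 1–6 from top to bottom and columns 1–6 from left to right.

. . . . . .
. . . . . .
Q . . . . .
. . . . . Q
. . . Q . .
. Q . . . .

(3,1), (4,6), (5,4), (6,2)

(1,5) (2,3) (3,1) (4,6) (5,4) (6,2)

Row 1: attacked by (3,1)→{1,3}; (4,6)→{3,6}; (5,4)→{4}; (6,2)→{2}. Safe: 5. Place at column 5.
Row 2: attacked by (1,5)→{4,5,6}; (3,1)→{1,2}; (4,6)→{4,6}; (5,4)→{1,4}; (6,2)→{2,6}. Safe: 3. Place at column 3.
Columns [5, 3, 1, 6, 4, 2], r−c [-4, -1, 2, -2, 1, 4], r+c [6, 5, 4, 10, 9, 8] are all distinct, so no two queens attack.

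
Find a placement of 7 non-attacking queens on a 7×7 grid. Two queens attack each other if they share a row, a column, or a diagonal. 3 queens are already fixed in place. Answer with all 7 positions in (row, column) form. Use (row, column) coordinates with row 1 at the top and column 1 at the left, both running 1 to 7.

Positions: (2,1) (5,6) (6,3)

Row 1: attacked by (2,1)→{1,2}; (5,6)→{2,6}; (6,3)→{3}. Safe: 4, 5, 7. Place at column 4.
Row 3: attacked by (1,4)→{2,4,6}; (2,1)→{1,2}; (5,6)→{4,6}; (6,3)→{3,6}. Safe: 5, 7. Place at column 5.
Row 4: attacked by (1,4)→{1,4,7}; (2,1)→{1,3}; (3,5)→{4,5,6}; (5,6)→{5,6,7}; (6,3)→{1,3,5}. Safe: 2. Place at column 2.
Row 7: attacked by (1,4)→{4}; (2,1)→{1,6}; (3,5)→{1,5}; (4,2)→{2,5}; (5,6)→{4,6}; (6,3)→{2,3,4}. Safe: 7. Place at column 7.
Columns [4, 1, 5, 2, 6, 3, 7], r−c [-3, 1, -2, 2, -1, 3, 0], r+c [5, 3, 8, 6, 11, 9, 14] are all distinct, so no two queens attack.

(1,4) (2,1) (3,5) (4,2) (5,6) (6,3) (7,7)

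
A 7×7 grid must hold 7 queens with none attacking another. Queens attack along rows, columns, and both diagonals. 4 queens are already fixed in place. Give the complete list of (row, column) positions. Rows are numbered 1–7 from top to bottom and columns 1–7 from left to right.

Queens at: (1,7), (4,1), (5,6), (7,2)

Row 2: attacked by (1,7)→{6,7}; (4,1)→{1,3}; (5,6)→{3,6}; (7,2)→{2,7}. Safe: 4, 5. Place at column 5.
Row 3: attacked by (1,7)→{5,7}; (2,5)→{4,5,6}; (4,1)→{1,2}; (5,6)→{4,6}; (7,2)→{2,6}. Safe: 3. Place at column 3.
Row 6: attacked by (1,7)→{2,7}; (2,5)→{1,5}; (3,3)→{3,6}; (4,1)→{1,3}; (5,6)→{5,6,7}; (7,2)→{1,2,3}. Safe: 4. Place at column 4.
Columns [7, 5, 3, 1, 6, 4, 2], r−c [-6, -3, 0, 3, -1, 2, 5], r+c [8, 7, 6, 5, 11, 10, 9] are all distinct, so no two queens attack.

(1,7) (2,5) (3,3) (4,1) (5,6) (6,4) (7,2)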